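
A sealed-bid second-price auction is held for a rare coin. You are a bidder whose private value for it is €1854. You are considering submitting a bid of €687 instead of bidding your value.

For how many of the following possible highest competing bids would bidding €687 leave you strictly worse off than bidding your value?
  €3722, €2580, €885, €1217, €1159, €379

The deviation hurts exactly when the highest competing bid lies strictly between €687 and €1854 — underbidding then forfeits a profitable win.
€3722: above both → same outcome either way.
€2580: above both → same outcome either way.
€885: inside the interval → strictly worse (loss €969).
€1217: inside the interval → strictly worse (loss €637).
€1159: inside the interval → strictly worse (loss €695).
€379: below both → same outcome either way.
Count: 3.

3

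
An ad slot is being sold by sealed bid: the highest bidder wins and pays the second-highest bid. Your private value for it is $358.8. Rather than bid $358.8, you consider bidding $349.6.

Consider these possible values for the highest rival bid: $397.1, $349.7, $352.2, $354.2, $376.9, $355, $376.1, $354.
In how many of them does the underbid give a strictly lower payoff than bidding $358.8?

5

The deviation hurts exactly when the highest competing bid lies strictly between $349.6 and $358.8 — underbidding then forfeits a profitable win.
$397.1: above both → same outcome either way.
$349.7: inside the interval → strictly worse (loss $9.1).
$352.2: inside the interval → strictly worse (loss $6.6).
$354.2: inside the interval → strictly worse (loss $4.6).
$376.9: above both → same outcome either way.
$355: inside the interval → strictly worse (loss $3.8).
$376.1: above both → same outcome either way.
$354: inside the interval → strictly worse (loss $4.8).
Count: 5.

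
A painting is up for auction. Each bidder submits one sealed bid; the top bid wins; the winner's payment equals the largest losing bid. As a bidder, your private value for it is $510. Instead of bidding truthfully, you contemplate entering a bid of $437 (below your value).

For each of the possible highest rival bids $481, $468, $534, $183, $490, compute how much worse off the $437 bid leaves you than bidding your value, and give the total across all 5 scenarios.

$91

The deviation costs you only when the competing bid falls strictly between $437 and $510; elsewhere both bids give the same outcome.
$481: truthful payoff $29, deviation payoff $0 → loss $29.
$468: truthful payoff $42, deviation payoff $0 → loss $42.
$534: outcomes coincide → loss $0.
$183: outcomes coincide → loss $0.
$490: truthful payoff $20, deviation payoff $0 → loss $20.
Total loss = $29 + $42 + $20 = $91.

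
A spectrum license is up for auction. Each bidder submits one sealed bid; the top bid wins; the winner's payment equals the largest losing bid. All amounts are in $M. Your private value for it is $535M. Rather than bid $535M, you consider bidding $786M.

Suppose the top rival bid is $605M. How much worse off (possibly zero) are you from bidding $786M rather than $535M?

$70M

Bidding your value $535M: you lose (since $535M < $605M). Payoff $0M.
Bidding $786M: you win and pay $605M. Payoff $535M − $605M = −$70M.
The competing bid $605M lies between your value and your inflated bid, so overbidding wins an item priced above your value.
Loss from deviating = $0M − (−$70M) = $70M.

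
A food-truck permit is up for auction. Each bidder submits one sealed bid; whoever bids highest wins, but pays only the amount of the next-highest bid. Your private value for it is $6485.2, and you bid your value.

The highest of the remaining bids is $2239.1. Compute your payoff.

$4246.1

Your bid $6485.2 exceeds the highest competing bid $2239.1, so you win.
In a second-price auction the winner pays the second-highest bid, $2239.1.
Payoff = value − price = $6485.2 − $2239.1 = $4246.1.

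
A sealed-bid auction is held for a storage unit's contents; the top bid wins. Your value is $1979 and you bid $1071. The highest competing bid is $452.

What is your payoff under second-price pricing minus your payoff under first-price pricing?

You have the highest bid, so you win under either rule.
Second-price: pay $452 → payoff $1527.
First-price: pay your own bid $1071 → payoff $908.
Difference = $1527 − ($908) = $619.

$619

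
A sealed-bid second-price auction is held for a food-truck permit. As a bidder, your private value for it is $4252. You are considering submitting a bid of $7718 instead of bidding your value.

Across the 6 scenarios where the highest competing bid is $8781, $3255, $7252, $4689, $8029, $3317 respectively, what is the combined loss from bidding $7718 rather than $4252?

$3437

The deviation costs you only when the competing bid falls strictly between $4252 and $7718; elsewhere both bids give the same outcome.
$8781: outcomes coincide → loss $0.
$3255: outcomes coincide → loss $0.
$7252: truthful payoff $0, deviation payoff −$3000 → loss $3000.
$4689: truthful payoff $0, deviation payoff −$437 → loss $437.
$8029: outcomes coincide → loss $0.
$3317: outcomes coincide → loss $0.
Total loss = $3000 + $437 = $3437.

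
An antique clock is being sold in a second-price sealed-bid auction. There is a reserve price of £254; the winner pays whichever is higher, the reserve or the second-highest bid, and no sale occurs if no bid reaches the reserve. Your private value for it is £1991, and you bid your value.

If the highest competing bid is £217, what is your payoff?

£1737

Your bid £1991 is the highest and exceeds the reserve.
Price = max(second-highest bid, reserve) = max(£217, £254) = £254.
Payoff = £1991 − £254 = £1737.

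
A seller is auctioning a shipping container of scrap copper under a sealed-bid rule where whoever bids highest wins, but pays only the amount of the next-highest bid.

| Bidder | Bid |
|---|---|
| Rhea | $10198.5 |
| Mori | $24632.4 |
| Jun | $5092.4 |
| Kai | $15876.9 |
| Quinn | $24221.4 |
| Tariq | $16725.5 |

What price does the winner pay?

$24221.4

Highest bid: Mori at $24632.4, so Mori wins.
Second-highest bid: Quinn at $24221.4 — that is the price the winner pays.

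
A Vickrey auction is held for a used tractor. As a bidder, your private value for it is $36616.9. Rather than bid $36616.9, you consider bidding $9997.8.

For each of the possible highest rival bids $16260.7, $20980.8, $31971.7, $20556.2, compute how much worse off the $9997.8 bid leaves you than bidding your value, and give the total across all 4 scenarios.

$56698.2

The deviation costs you only when the competing bid falls strictly between $9997.8 and $36616.9; elsewhere both bids give the same outcome.
$16260.7: truthful payoff $20356.2, deviation payoff $0 → loss $20356.2.
$20980.8: truthful payoff $15636.1, deviation payoff $0 → loss $15636.1.
$31971.7: truthful payoff $4645.2, deviation payoff $0 → loss $4645.2.
$20556.2: truthful payoff $16060.7, deviation payoff $0 → loss $16060.7.
Total loss = $20356.2 + $15636.1 + $4645.2 + $16060.7 = $56698.2.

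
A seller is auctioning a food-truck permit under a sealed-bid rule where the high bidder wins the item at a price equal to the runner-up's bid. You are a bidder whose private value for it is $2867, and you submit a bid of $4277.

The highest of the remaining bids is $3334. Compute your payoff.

−$467

Your bid $4277 exceeds the highest competing bid $3334, so you win.
In a second-price auction the winner pays the second-highest bid, $3334.
Payoff = value − price = $2867 − $3334 = −$467.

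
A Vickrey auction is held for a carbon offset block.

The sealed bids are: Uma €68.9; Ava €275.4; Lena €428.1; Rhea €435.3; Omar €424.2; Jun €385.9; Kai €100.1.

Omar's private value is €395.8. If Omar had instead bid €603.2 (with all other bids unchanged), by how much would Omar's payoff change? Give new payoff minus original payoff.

−€39.5

The highest bid among the other bidders is €435.3; Omar's bid doesn't change that.
Original bid €424.2: Omar is not highest (top rival bid is €435.3); payoff €0.
Alternative bid €603.2: Omar is highest, pays the top rival bid €435.3; payoff €395.8 − €435.3 = −€39.5.
Change in payoff = −€39.5 − (€0) = −€39.5.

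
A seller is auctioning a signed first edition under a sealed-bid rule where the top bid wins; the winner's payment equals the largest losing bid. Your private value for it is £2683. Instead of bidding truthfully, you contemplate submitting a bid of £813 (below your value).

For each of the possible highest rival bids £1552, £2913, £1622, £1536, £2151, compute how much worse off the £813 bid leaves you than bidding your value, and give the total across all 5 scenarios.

The deviation costs you only when the competing bid falls strictly between £813 and £2683; elsewhere both bids give the same outcome.
£1552: truthful payoff £1131, deviation payoff £0 → loss £1131.
£2913: outcomes coincide → loss £0.
£1622: truthful payoff £1061, deviation payoff £0 → loss £1061.
£1536: truthful payoff £1147, deviation payoff £0 → loss £1147.
£2151: truthful payoff £532, deviation payoff £0 → loss £532.
Total loss = £1131 + £1061 + £1147 + £532 = £3871.
In a second-price auction your bid sets only whether you win, not what you pay, so bidding your true value is weakly dominant.

£3871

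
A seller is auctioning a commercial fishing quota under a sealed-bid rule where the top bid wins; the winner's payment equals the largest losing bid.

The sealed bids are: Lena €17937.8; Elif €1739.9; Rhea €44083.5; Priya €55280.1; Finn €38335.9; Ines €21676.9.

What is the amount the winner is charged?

Highest bid: Priya at €55280.1, so Priya wins.
Second-highest bid: Rhea at €44083.5 — that is the price the winner pays.

€44083.5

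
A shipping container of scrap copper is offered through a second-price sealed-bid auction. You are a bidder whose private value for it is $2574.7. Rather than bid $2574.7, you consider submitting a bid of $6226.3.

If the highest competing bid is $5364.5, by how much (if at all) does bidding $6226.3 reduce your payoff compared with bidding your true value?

$2789.8

Bidding your value $2574.7: you lose (since $2574.7 < $5364.5). Payoff $0.
Bidding $6226.3: you win and pay $5364.5. Payoff $2574.7 − $5364.5 = −$2789.8.
The competing bid $5364.5 lies between your value and your inflated bid, so overbidding wins an item priced above your value.
Loss from deviating = $0 − (−$2789.8) = $2789.8.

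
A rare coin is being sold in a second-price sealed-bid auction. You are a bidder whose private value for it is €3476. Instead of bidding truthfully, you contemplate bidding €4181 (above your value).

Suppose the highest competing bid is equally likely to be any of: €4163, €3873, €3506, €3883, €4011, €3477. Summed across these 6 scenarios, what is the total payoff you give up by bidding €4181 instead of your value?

€2057

The deviation costs you only when the competing bid falls strictly between €3476 and €4181; elsewhere both bids give the same outcome.
€4163: truthful payoff €0, deviation payoff −€687 → loss €687.
€3873: truthful payoff €0, deviation payoff −€397 → loss €397.
€3506: truthful payoff €0, deviation payoff −€30 → loss €30.
€3883: truthful payoff €0, deviation payoff −€407 → loss €407.
€4011: truthful payoff €0, deviation payoff −€535 → loss €535.
€3477: truthful payoff €0, deviation payoff −€1 → loss €1.
Total loss = €687 + €397 + €30 + €407 + €535 + €1 = €2057.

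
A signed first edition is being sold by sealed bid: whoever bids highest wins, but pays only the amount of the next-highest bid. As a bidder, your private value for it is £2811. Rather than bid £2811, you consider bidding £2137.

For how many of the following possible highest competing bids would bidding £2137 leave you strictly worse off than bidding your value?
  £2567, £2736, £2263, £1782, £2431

4

The deviation hurts exactly when the highest competing bid lies strictly between £2137 and £2811 — underbidding then forfeits a profitable win.
£2567: inside the interval → strictly worse (loss £244).
£2736: inside the interval → strictly worse (loss £75).
£2263: inside the interval → strictly worse (loss £548).
£1782: below both → same outcome either way.
£2431: inside the interval → strictly worse (loss £380).
Count: 4.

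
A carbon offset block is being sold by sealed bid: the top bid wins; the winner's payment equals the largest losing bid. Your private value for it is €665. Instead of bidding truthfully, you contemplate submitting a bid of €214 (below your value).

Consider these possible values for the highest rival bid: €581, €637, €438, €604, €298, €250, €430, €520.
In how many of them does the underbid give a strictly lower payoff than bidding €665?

The deviation hurts exactly when the highest competing bid lies strictly between €214 and €665 — underbidding then forfeits a profitable win.
€581: inside the interval → strictly worse (loss €84).
€637: inside the interval → strictly worse (loss €28).
€438: inside the interval → strictly worse (loss €227).
€604: inside the interval → strictly worse (loss €61).
€298: inside the interval → strictly worse (loss €367).
€250: inside the interval → strictly worse (loss €415).
€430: inside the interval → strictly worse (loss €235).
€520: inside the interval → strictly worse (loss €145).
Count: 8.

8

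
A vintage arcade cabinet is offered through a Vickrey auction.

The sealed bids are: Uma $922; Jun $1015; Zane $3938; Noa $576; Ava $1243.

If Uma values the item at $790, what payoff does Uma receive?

Highest bid: Zane at $3938, so Zane wins.
Second-highest bid: Ava at $1243 — that is the price the winner pays.
Uma did not win, so Uma pays nothing and receives nothing: payoff $0.

$0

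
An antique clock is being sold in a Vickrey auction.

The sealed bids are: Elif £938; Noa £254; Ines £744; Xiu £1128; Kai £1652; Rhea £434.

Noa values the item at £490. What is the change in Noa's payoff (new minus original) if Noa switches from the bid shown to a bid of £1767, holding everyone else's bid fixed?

−£1162

The highest bid among the other bidders is £1652; Noa's bid doesn't change that.
Original bid £254: Noa is not highest (top rival bid is £1652); payoff £0.
Alternative bid £1767: Noa is highest, pays the top rival bid £1652; payoff £490 − £1652 = −£1162.
Change in payoff = −£1162 − (£0) = −£1162.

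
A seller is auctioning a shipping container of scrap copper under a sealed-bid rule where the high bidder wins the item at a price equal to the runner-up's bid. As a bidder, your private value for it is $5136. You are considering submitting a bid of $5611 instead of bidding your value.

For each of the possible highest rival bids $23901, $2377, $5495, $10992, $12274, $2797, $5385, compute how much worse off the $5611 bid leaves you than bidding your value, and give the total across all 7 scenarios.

$608

The deviation costs you only when the competing bid falls strictly between $5136 and $5611; elsewhere both bids give the same outcome.
$23901: outcomes coincide → loss $0.
$2377: outcomes coincide → loss $0.
$5495: truthful payoff $0, deviation payoff −$359 → loss $359.
$10992: outcomes coincide → loss $0.
$12274: outcomes coincide → loss $0.
$2797: outcomes coincide → loss $0.
$5385: truthful payoff $0, deviation payoff −$249 → loss $249.
Total loss = $359 + $249 = $608.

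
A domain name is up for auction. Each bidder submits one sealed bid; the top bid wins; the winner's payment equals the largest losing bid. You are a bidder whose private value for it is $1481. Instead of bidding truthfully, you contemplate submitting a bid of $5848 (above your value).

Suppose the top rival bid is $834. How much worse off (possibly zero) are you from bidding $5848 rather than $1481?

$0

Bidding your value $1481: you win (since $1481 > $834) and pay $834. Payoff $647.
Bidding $5848: you win and pay $834. Payoff $1481 − $834 = $647.
Difference = $647 − $647 = $0; both bids lead to the same outcome because the competing bid is below both your value and your alternative bid.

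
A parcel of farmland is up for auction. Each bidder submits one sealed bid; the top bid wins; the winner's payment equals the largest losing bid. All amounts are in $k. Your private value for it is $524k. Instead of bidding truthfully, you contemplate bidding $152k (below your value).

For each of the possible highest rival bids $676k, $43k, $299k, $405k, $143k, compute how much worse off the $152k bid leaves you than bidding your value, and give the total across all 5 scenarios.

$344k

The deviation costs you only when the competing bid falls strictly between $152k and $524k; elsewhere both bids give the same outcome.
$676k: outcomes coincide → loss $0k.
$43k: outcomes coincide → loss $0k.
$299k: truthful payoff $225k, deviation payoff $0k → loss $225k.
$405k: truthful payoff $119k, deviation payoff $0k → loss $119k.
$143k: outcomes coincide → loss $0k.
Total loss = $225k + $119k = $344k.
Because the price is fixed by the runner-up's bid, deviating from your value can only change a good outcome into a bad one — never the reverse.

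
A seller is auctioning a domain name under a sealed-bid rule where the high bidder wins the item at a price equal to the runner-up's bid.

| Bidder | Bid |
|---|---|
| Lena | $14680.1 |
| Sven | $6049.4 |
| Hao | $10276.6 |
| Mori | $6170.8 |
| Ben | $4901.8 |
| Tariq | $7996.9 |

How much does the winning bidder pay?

Highest bid: Lena at $14680.1, so Lena wins.
Second-highest bid: Hao at $10276.6 — that is the price the winner pays.

$10276.6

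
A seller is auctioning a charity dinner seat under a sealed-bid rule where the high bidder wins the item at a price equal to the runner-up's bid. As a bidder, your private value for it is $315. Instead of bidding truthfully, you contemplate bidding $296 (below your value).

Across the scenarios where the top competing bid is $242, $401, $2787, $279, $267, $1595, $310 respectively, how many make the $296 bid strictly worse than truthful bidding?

1

The deviation hurts exactly when the highest competing bid lies strictly between $296 and $315 — underbidding then forfeits a profitable win.
$242: below both → same outcome either way.
$401: above both → same outcome either way.
$2787: above both → same outcome either way.
$279: below both → same outcome either way.
$267: below both → same outcome either way.
$1595: above both → same outcome either way.
$310: inside the interval → strictly worse (loss $5).
Count: 1.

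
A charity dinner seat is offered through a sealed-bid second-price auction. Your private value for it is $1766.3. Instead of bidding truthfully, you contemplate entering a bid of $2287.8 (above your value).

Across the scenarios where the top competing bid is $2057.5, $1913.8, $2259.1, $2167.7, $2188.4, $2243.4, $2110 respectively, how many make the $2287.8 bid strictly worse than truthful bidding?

7

The deviation hurts exactly when the highest competing bid lies strictly between $1766.3 and $2287.8 — overbidding then wins at a price above your value.
$2057.5: inside the interval → strictly worse (loss $291.2).
$1913.8: inside the interval → strictly worse (loss $147.5).
$2259.1: inside the interval → strictly worse (loss $492.8).
$2167.7: inside the interval → strictly worse (loss $401.4).
$2188.4: inside the interval → strictly worse (loss $422.1).
$2243.4: inside the interval → strictly worse (loss $477.1).
$2110: inside the interval → strictly worse (loss $343.7).
Count: 7.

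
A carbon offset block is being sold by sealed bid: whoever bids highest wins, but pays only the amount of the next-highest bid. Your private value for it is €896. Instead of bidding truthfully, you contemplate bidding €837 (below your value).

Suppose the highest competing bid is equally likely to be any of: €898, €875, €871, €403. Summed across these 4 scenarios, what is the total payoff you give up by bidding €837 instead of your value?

The deviation costs you only when the competing bid falls strictly between €837 and €896; elsewhere both bids give the same outcome.
€898: outcomes coincide → loss €0.
€875: truthful payoff €21, deviation payoff €0 → loss €21.
€871: truthful payoff €25, deviation payoff €0 → loss €25.
€403: outcomes coincide → loss €0.
Total loss = €21 + €25 = €46.

€46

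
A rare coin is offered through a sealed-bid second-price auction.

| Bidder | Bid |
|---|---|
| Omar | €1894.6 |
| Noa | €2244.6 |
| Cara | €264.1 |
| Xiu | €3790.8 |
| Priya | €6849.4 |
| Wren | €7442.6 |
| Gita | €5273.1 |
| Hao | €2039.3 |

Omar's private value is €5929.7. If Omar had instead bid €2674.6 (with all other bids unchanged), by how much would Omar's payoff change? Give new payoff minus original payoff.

The highest bid among the other bidders is €7442.6; Omar's bid doesn't change that.
Original bid €1894.6: Omar is not highest (top rival bid is €7442.6); payoff €0.
Alternative bid €2674.6: Omar is not highest (top rival bid is €7442.6); payoff €0.
Change in payoff = €0 − (€0) = €0.

€0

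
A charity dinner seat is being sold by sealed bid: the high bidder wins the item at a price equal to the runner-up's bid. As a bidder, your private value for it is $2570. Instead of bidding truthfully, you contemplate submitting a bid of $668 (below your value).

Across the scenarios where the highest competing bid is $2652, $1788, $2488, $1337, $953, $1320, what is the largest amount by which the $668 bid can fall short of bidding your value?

$1617

$2652: same outcome either way → loss $0.
$1788: truthful gives $782, deviation gives $0 → loss $782.
$2488: truthful gives $82, deviation gives $0 → loss $82.
$1337: truthful gives $1233, deviation gives $0 → loss $1233.
$953: truthful gives $1617, deviation gives $0 → loss $1617.
$1320: truthful gives $1250, deviation gives $0 → loss $1250.
Maximum loss: $1617.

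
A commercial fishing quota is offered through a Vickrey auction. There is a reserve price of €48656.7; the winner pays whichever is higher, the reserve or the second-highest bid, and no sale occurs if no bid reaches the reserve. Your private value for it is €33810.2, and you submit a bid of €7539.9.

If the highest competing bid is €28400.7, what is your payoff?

Your bid €7539.9 is below the highest competing bid €28400.7, so you lose. Payoff €0.

€0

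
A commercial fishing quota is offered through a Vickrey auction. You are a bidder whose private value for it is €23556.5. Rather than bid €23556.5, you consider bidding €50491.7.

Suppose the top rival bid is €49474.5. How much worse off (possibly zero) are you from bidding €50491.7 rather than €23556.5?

Bidding your value €23556.5: you lose (since €23556.5 < €49474.5). Payoff €0.
Bidding €50491.7: you win and pay €49474.5. Payoff €23556.5 − €49474.5 = −€25918.
The competing bid €49474.5 lies between your value and your inflated bid, so overbidding wins an item priced above your value.
Loss from deviating = €0 − (−€25918) = €25918.
Truthful bidding weakly dominates here: raising your bid can only win items priced above your value, and lowering it can only forfeit items priced below.

€25918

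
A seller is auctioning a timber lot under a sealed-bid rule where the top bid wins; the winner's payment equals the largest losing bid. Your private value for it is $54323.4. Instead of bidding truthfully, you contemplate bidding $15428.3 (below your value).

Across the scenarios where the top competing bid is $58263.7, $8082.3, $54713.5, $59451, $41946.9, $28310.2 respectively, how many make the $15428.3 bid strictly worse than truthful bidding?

The deviation hurts exactly when the highest competing bid lies strictly between $15428.3 and $54323.4 — underbidding then forfeits a profitable win.
$58263.7: above both → same outcome either way.
$8082.3: below both → same outcome either way.
$54713.5: above both → same outcome either way.
$59451: above both → same outcome either way.
$41946.9: inside the interval → strictly worse (loss $12376.5).
$28310.2: inside the interval → strictly worse (loss $26013.2).
Count: 2.

2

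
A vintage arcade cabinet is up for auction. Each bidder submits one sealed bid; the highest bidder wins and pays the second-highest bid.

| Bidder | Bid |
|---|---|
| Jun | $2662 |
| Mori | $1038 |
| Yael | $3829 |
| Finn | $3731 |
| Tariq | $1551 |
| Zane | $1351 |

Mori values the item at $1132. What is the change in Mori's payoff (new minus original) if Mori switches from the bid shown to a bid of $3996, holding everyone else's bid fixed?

−$2697

The highest bid among the other bidders is $3829; Mori's bid doesn't change that.
Original bid $1038: Mori is not highest (top rival bid is $3829); payoff $0.
Alternative bid $3996: Mori is highest, pays the top rival bid $3829; payoff $1132 − $3829 = −$2697.
Change in payoff = −$2697 − ($0) = −$2697.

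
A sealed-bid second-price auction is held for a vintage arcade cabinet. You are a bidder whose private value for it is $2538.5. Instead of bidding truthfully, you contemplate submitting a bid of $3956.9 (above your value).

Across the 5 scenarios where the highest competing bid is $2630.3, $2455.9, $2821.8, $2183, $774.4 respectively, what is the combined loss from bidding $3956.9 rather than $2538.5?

The deviation costs you only when the competing bid falls strictly between $2538.5 and $3956.9; elsewhere both bids give the same outcome.
$2630.3: truthful payoff $0, deviation payoff −$91.8 → loss $91.8.
$2455.9: outcomes coincide → loss $0.
$2821.8: truthful payoff $0, deviation payoff −$283.3 → loss $283.3.
$2183: outcomes coincide → loss $0.
$774.4: outcomes coincide → loss $0.
Total loss = $91.8 + $283.3 = $375.1.
Because the price is fixed by the runner-up's bid, deviating from your value can only change a good outcome into a bad one — never the reverse.

$375.1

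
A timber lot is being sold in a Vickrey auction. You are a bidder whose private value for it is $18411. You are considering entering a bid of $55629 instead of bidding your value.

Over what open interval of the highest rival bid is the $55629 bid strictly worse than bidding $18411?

($18411, $55629)

If the competing bid is below $18411, both bids win at the same price — no difference.
If it is above $55629, both bids lose — no difference.
If it lies strictly between $18411 and $55629, bidding your value loses (payoff 0) while bidding $55629 wins at a price above your value (payoff negative).
So the deviation strictly hurts on the open interval ($18411, $55629).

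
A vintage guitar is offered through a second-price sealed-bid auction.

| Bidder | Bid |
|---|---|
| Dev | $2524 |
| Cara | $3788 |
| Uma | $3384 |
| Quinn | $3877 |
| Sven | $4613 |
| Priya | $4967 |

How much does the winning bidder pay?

Highest bid: Priya at $4967, so Priya wins.
Second-highest bid: Sven at $4613 — that is the price the winner pays.

$4613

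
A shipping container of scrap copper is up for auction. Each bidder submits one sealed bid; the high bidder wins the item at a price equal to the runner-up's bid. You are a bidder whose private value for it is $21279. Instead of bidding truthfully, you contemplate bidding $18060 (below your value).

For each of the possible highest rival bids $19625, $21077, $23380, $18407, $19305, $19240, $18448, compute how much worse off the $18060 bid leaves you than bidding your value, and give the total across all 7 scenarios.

The deviation costs you only when the competing bid falls strictly between $18060 and $21279; elsewhere both bids give the same outcome.
$19625: truthful payoff $1654, deviation payoff $0 → loss $1654.
$21077: truthful payoff $202, deviation payoff $0 → loss $202.
$23380: outcomes coincide → loss $0.
$18407: truthful payoff $2872, deviation payoff $0 → loss $2872.
$19305: truthful payoff $1974, deviation payoff $0 → loss $1974.
$19240: truthful payoff $2039, deviation payoff $0 → loss $2039.
$18448: truthful payoff $2831, deviation payoff $0 → loss $2831.
Total loss = $1654 + $202 + $2872 + $1974 + $2039 + $2831 = $11572.

$11572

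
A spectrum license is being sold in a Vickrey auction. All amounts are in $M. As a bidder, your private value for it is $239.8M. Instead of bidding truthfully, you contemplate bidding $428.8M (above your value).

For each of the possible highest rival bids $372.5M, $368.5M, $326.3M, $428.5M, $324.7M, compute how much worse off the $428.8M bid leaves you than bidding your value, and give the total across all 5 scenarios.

The deviation costs you only when the competing bid falls strictly between $239.8M and $428.8M; elsewhere both bids give the same outcome.
$372.5M: truthful payoff $0M, deviation payoff −$132.7M → loss $132.7M.
$368.5M: truthful payoff $0M, deviation payoff −$128.7M → loss $128.7M.
$326.3M: truthful payoff $0M, deviation payoff −$86.5M → loss $86.5M.
$428.5M: truthful payoff $0M, deviation payoff −$188.7M → loss $188.7M.
$324.7M: truthful payoff $0M, deviation payoff −$84.9M → loss $84.9M.
Total loss = $132.7M + $128.7M + $86.5M + $188.7M + $84.9M = $621.5M.

$621.5M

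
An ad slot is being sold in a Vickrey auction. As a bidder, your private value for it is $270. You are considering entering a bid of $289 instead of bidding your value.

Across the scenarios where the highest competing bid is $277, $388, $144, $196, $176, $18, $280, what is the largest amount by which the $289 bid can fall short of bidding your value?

$10

$277: truthful gives $0, deviation gives −$7 → loss $7.
$388: same outcome either way → loss $0.
$144: same outcome either way → loss $0.
$196: same outcome either way → loss $0.
$176: same outcome either way → loss $0.
$18: same outcome either way → loss $0.
$280: truthful gives $0, deviation gives −$10 → loss $10.
Maximum loss: $10.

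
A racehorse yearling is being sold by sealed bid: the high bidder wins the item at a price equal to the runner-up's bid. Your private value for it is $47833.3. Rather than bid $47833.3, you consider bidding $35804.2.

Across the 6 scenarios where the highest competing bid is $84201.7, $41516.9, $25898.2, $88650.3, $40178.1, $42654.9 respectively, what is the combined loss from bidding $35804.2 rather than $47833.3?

The deviation costs you only when the competing bid falls strictly between $35804.2 and $47833.3; elsewhere both bids give the same outcome.
$84201.7: outcomes coincide → loss $0.
$41516.9: truthful payoff $6316.4, deviation payoff $0 → loss $6316.4.
$25898.2: outcomes coincide → loss $0.
$88650.3: outcomes coincide → loss $0.
$40178.1: truthful payoff $7655.2, deviation payoff $0 → loss $7655.2.
$42654.9: truthful payoff $5178.4, deviation payoff $0 → loss $5178.4.
Total loss = $6316.4 + $7655.2 + $5178.4 = $19150.

$19150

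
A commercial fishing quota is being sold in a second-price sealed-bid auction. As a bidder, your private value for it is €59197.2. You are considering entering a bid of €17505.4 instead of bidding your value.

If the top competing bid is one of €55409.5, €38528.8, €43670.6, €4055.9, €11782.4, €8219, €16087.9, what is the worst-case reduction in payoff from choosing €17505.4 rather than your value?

€55409.5: truthful gives €3787.7, deviation gives €0 → loss €3787.7.
€38528.8: truthful gives €20668.4, deviation gives €0 → loss €20668.4.
€43670.6: truthful gives €15526.6, deviation gives €0 → loss €15526.6.
€4055.9: same outcome either way → loss €0.
€11782.4: same outcome either way → loss €0.
€8219: same outcome either way → loss €0.
€16087.9: same outcome either way → loss €0.
Maximum loss: €20668.4.

€20668.4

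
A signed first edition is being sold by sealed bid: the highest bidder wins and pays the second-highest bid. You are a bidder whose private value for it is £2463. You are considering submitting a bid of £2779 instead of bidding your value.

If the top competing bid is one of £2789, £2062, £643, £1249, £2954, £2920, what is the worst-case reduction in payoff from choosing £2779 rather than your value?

£2789: same outcome either way → loss £0.
£2062: same outcome either way → loss £0.
£643: same outcome either way → loss £0.
£1249: same outcome either way → loss £0.
£2954: same outcome either way → loss £0.
£2920: same outcome either way → loss £0.
Maximum loss: £0.

£0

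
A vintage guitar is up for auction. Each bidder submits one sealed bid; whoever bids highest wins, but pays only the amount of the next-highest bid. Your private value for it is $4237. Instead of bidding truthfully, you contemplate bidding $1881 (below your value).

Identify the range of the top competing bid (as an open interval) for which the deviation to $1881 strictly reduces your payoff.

If the competing bid is below $1881, both bids win at the same price — no difference.
If it is above $4237, both bids lose — no difference.
If it lies strictly between $1881 and $4237, bidding your value wins at a price below your value (positive payoff) while bidding $1881 loses (payoff 0).
So the deviation strictly hurts on the open interval ($1881, $4237).
In a second-price auction your bid sets only whether you win, not what you pay, so bidding your true value is weakly dominant.

($1881, $4237)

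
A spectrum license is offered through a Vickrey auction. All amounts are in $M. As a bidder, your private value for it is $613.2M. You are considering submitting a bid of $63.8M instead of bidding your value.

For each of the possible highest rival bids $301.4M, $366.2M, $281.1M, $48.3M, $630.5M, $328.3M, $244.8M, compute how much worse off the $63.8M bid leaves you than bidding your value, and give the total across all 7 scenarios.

The deviation costs you only when the competing bid falls strictly between $63.8M and $613.2M; elsewhere both bids give the same outcome.
$301.4M: truthful payoff $311.8M, deviation payoff $0M → loss $311.8M.
$366.2M: truthful payoff $247M, deviation payoff $0M → loss $247M.
$281.1M: truthful payoff $332.1M, deviation payoff $0M → loss $332.1M.
$48.3M: outcomes coincide → loss $0M.
$630.5M: outcomes coincide → loss $0M.
$328.3M: truthful payoff $284.9M, deviation payoff $0M → loss $284.9M.
$244.8M: truthful payoff $368.4M, deviation payoff $0M → loss $368.4M.
Total loss = $311.8M + $247M + $332.1M + $284.9M + $368.4M = $1544.2M.

$1544.2M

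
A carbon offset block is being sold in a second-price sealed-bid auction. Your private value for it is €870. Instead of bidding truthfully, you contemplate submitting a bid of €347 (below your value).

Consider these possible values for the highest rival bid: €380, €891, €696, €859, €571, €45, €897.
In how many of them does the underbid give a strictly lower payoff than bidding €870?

The deviation hurts exactly when the highest competing bid lies strictly between €347 and €870 — underbidding then forfeits a profitable win.
€380: inside the interval → strictly worse (loss €490).
€891: above both → same outcome either way.
€696: inside the interval → strictly worse (loss €174).
€859: inside the interval → strictly worse (loss €11).
€571: inside the interval → strictly worse (loss €299).
€45: below both → same outcome either way.
€897: above both → same outcome either way.
Count: 4.

4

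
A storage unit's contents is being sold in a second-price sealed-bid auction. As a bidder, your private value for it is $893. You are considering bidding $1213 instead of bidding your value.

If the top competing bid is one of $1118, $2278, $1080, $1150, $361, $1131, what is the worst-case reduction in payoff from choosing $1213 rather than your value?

$1118: truthful gives $0, deviation gives −$225 → loss $225.
$2278: same outcome either way → loss $0.
$1080: truthful gives $0, deviation gives −$187 → loss $187.
$1150: truthful gives $0, deviation gives −$257 → loss $257.
$361: same outcome either way → loss $0.
$1131: truthful gives $0, deviation gives −$238 → loss $238.
Maximum loss: $257.

$257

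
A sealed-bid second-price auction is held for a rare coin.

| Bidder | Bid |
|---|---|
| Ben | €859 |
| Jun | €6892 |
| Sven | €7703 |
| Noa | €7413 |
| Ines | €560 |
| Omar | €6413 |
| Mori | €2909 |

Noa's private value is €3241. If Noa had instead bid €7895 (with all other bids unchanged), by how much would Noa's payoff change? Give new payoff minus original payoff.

−€4462

The highest bid among the other bidders is €7703; Noa's bid doesn't change that.
Original bid €7413: Noa is not highest (top rival bid is €7703); payoff €0.
Alternative bid €7895: Noa is highest, pays the top rival bid €7703; payoff €3241 − €7703 = −€4462.
Change in payoff = −€4462 − (€0) = −€4462.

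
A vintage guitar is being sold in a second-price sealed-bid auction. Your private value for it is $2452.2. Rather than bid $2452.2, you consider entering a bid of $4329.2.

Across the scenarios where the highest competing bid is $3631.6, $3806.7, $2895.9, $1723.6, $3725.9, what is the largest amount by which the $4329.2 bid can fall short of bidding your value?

$3631.6: truthful gives $0, deviation gives −$1179.4 → loss $1179.4.
$3806.7: truthful gives $0, deviation gives −$1354.5 → loss $1354.5.
$2895.9: truthful gives $0, deviation gives −$443.7 → loss $443.7.
$1723.6: same outcome either way → loss $0.
$3725.9: truthful gives $0, deviation gives −$1273.7 → loss $1273.7.
Maximum loss: $1354.5.

$1354.5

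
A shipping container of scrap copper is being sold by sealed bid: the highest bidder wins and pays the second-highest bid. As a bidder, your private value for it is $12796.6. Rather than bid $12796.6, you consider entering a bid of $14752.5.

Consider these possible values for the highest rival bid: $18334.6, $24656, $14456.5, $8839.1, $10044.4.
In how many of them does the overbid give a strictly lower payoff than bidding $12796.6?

The deviation hurts exactly when the highest competing bid lies strictly between $12796.6 and $14752.5 — overbidding then wins at a price above your value.
$18334.6: above both → same outcome either way.
$24656: above both → same outcome either way.
$14456.5: inside the interval → strictly worse (loss $1659.9).
$8839.1: below both → same outcome either way.
$10044.4: below both → same outcome either way.
Count: 1.

1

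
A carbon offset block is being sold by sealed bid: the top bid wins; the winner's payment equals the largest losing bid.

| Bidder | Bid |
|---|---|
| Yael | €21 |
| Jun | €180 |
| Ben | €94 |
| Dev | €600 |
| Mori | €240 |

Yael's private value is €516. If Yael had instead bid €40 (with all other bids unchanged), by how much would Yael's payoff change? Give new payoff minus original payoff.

€0

The highest bid among the other bidders is €600; Yael's bid doesn't change that.
Original bid €21: Yael is not highest (top rival bid is €600); payoff €0.
Alternative bid €40: Yael is not highest (top rival bid is €600); payoff €0.
Change in payoff = €0 − (€0) = €0.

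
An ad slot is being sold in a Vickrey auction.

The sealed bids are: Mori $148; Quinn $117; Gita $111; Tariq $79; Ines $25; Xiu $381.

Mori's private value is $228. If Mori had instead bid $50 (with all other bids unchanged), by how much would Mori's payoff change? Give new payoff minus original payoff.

$0

The highest bid among the other bidders is $381; Mori's bid doesn't change that.
Original bid $148: Mori is not highest (top rival bid is $381); payoff $0.
Alternative bid $50: Mori is not highest (top rival bid is $381); payoff $0.
Change in payoff = $0 − ($0) = $0.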